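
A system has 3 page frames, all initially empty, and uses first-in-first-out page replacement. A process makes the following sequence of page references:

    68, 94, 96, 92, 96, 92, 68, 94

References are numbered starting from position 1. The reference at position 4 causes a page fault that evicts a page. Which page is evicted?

pos 1: 68: miss, frames {68}
pos 2: 94: miss, frames {68,94}
pos 3: 96: miss, frames {68,94,96}
pos 4: 92: miss, evict 68, frames {94,96,92}
At position 4, page 68 is evicted.

68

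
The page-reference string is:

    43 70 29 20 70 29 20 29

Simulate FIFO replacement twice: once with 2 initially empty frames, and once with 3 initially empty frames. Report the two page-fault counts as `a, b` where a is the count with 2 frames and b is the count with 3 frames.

2 frames: F F F F F F F . → 7 faults.
3 frames: F F F F . . . . → 4 faults.
4 < 7: adding a frame reduced faults, as is typical.

7, 4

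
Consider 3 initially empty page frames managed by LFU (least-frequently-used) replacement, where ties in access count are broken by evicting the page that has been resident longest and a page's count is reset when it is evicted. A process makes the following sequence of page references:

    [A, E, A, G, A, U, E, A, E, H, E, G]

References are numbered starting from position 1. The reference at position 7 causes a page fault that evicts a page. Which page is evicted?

pos 1: A: fault, frames [A]
pos 2: E: fault, frames [A, E]
pos 3: A: hit
pos 4: G: fault, frames [A, E, G]
pos 5: A: hit
pos 6: U: fault, evict E, frames [A, G, U]
pos 7: E: fault, evict G, frames [A, U, E]
At position 7, page G is evicted.

G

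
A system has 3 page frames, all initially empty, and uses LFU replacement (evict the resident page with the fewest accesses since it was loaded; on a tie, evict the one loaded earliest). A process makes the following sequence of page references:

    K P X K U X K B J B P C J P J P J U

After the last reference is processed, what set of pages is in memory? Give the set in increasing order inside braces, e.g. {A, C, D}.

{K, U, X}

K -> fault, frames (K)
P -> fault, frames (K P)
X -> fault, frames (K P X)
K -> hit
U -> fault, evict P, frames (K X U)
X -> hit
K -> hit
B -> fault, evict U, frames (K X B)
J -> fault, evict B, frames (K X J)
B -> fault, evict J, frames (K X B)
P -> fault, evict B, frames (K X P)
C -> fault, evict P, frames (K X C)
J -> fault, evict C, frames (K X J)
P -> fault, evict J, frames (K X P)
J -> fault, evict P, frames (K X J)
P -> fault, evict J, frames (K X P)
J -> fault, evict P, frames (K X J)
U -> fault, evict J, frames (K X U)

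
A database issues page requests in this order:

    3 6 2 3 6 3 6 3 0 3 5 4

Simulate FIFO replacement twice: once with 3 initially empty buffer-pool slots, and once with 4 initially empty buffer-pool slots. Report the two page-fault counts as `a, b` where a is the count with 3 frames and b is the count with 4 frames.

7, 6

3 frames: F F F . . . . . F F F F → 7 faults.
4 frames: F F F . . . . . F . F F → 6 faults.
6 < 7: adding a frame reduced faults, as is typical.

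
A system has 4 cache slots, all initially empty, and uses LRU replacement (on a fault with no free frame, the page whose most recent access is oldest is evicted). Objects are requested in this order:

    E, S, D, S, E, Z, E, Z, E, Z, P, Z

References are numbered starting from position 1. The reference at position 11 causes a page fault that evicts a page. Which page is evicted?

pos 1: E: miss, frames [E]
pos 2: S: miss, frames [E, S]
pos 3: D: miss, frames [E, S, D]
pos 4: S: hit
pos 5: E: hit
pos 6: Z: miss, frames [D, S, E, Z]
pos 7: E: hit
pos 8: Z: hit
pos 9: E: hit
pos 10: Z: hit
pos 11: P: miss, evict D, frames [S, E, Z, P]
At position 11, page D is evicted.

D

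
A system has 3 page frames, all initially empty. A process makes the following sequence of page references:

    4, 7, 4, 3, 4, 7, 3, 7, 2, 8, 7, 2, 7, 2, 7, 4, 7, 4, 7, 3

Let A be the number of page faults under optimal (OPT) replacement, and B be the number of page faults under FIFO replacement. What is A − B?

-1

Under OPT: F F . F . . . . F F . . . . . F . . . F → 7 faults.
Under FIFO: F F . F . . . . F F F . . . . F . . . F → 8 faults.
A − B = 7 − 8 = -1.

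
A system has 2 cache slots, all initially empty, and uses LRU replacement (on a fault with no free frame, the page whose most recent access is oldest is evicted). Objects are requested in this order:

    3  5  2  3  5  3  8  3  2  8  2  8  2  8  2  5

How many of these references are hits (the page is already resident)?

3 → miss, frames [3]
5 → miss, frames [3, 5]
2 → miss, evict 3, frames [5, 2]
3 → miss, evict 5, frames [2, 3]
5 → miss, evict 2, frames [3, 5]
3 → hit
8 → miss, evict 5, frames [3, 8]
3 → hit
2 → miss, evict 8, frames [3, 2]
8 → miss, evict 3, frames [2, 8]
2 → hit
8 → hit
2 → hit
8 → hit
2 → hit
5 → miss, evict 8, frames [2, 5]
Hits: 7.

7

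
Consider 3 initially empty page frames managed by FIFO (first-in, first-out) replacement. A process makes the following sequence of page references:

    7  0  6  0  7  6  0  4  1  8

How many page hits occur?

7: fault, frames {7}
0: fault, frames {7,0}
6: fault, frames {7,0,6}
0: hit
7: hit
6: hit
0: hit
4: fault, evict 7, frames {0,6,4}
1: fault, evict 0, frames {6,4,1}
8: fault, evict 6, frames {4,1,8}
Hits: 4.

4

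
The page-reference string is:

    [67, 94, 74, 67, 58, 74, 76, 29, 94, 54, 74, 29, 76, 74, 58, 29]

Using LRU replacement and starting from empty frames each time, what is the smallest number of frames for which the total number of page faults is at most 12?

4

f=1: 16 faults
f=2: 16 faults
f=3: 13 faults
f=4: 11 faults
f=5: 9 faults
f=6: 7 faults
f=7: 7 faults
Smallest f with faults ≤ 12 is 4.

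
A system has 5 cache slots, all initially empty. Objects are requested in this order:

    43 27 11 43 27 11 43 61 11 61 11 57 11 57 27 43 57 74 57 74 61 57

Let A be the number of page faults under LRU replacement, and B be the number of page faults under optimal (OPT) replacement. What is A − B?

Under LRU: F F F . . . . F . . . F . . . . . F . . F . → 7 faults.
Under OPT: F F F . . . . F . . . F . . . . . F . . . . → 6 faults.
A − B = 7 − 6 = 1.

1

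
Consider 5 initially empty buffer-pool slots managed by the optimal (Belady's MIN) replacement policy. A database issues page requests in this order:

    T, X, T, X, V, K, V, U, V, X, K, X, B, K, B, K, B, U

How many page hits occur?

12

T -> fault, frames [T]
X -> fault, frames [T, X]
T -> hit
X -> hit
V -> fault, frames [T, X, V]
K -> fault, frames [T, X, V, K]
V -> hit
U -> fault, frames [T, X, V, K, U]
V -> hit
X -> hit
K -> hit
X -> hit
B -> fault, evict V, frames [T, X, K, U, B]
K -> hit
B -> hit
K -> hit
B -> hit
U -> hit
Hits: 12.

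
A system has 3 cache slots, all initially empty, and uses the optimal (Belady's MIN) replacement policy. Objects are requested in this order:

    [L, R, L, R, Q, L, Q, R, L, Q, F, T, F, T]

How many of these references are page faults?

L → miss, frames [L]
R → miss, frames [L, R]
L → hit
R → hit
Q → miss, frames [L, R, Q]
L → hit
Q → hit
R → hit
L → hit
Q → hit
F → miss, evict Q, frames [L, R, F]
T → miss, evict R, frames [L, F, T]
F → hit
T → hit
Page faults: 5.

5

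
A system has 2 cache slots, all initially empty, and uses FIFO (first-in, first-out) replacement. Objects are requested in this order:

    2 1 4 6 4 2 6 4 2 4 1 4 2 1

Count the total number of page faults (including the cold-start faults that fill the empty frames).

8

2: miss, frames {2}
1: miss, frames {2,1}
4: miss, evict 2, frames {1,4}
6: miss, evict 1, frames {4,6}
4: hit
2: miss, evict 4, frames {6,2}
6: hit
4: miss, evict 6, frames {2,4}
2: hit
4: hit
1: miss, evict 2, frames {4,1}
4: hit
2: miss, evict 4, frames {1,2}
1: hit
Page faults: 8.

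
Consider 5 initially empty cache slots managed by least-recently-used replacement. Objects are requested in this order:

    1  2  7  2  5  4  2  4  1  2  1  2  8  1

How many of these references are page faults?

6

1 -> miss, frames [1]
2 -> miss, frames [1, 2]
7 -> miss, frames [1, 2, 7]
2 -> hit
5 -> miss, frames [1, 7, 2, 5]
4 -> miss, frames [1, 7, 2, 5, 4]
2 -> hit
4 -> hit
1 -> hit
2 -> hit
1 -> hit
2 -> hit
8 -> miss, evict 7, frames [5, 4, 1, 2, 8]
1 -> hit
Page faults: 6.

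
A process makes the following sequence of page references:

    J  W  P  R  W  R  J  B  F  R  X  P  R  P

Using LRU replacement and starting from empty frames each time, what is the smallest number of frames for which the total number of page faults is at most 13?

2

f=1: 14 faults
f=2: 12 faults
f=3: 10 faults
f=4: 8 faults
f=5: 8 faults
f=6: 8 faults
f=7: 7 faults
Smallest f with faults ≤ 13 is 2.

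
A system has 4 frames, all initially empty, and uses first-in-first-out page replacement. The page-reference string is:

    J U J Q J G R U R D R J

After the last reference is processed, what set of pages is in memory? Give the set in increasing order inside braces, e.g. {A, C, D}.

J: miss, frames (J)
U: miss, frames (J U)
J: hit
Q: miss, frames (J U Q)
J: hit
G: miss, frames (J U Q G)
R: miss, evict J, frames (U Q G R)
U: hit
R: hit
D: miss, evict U, frames (Q G R D)
R: hit
J: miss, evict Q, frames (G R D J)

{D, G, J, R}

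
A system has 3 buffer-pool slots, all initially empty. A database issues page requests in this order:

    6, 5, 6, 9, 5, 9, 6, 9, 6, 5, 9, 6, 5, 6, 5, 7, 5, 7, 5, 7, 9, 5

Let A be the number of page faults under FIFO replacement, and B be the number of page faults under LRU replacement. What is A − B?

-1

Under FIFO: F F . F . . . . . . . . . . . F . . . . . . → 4 faults.
Under LRU: F F . F . . . . . . . . . . . F . . . . F . → 5 faults.
A − B = 4 − 5 = -1.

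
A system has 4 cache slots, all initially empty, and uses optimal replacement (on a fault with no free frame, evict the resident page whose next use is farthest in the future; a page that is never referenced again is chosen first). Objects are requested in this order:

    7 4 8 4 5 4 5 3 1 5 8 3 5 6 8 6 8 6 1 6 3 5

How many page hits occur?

14

7: miss, frames (7)
4: miss, frames (7 4)
8: miss, frames (7 4 8)
4: hit
5: miss, frames (7 4 8 5)
4: hit
5: hit
3: miss, evict 4, frames (7 8 5 3)
1: miss, evict 7, frames (8 5 3 1)
5: hit
8: hit
3: hit
5: hit
6: miss, evict 5, frames (8 3 1 6)
8: hit
6: hit
8: hit
6: hit
1: hit
6: hit
3: hit
5: miss, evict 6, frames (8 3 1 5)
Hits: 14.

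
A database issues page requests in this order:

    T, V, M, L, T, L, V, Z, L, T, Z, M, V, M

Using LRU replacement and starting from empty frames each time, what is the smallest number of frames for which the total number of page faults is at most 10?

f=1: 14 faults
f=2: 12 faults
f=3: 10 faults
f=4: 7 faults
f=5: 5 faults
Smallest f with faults ≤ 10 is 3.

3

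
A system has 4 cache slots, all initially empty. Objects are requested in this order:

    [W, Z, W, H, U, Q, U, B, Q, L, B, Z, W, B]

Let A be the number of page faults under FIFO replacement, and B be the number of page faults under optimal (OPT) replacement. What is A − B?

Under FIFO: F F . F F F . F . F . F F . → 9 faults.
Under OPT: F F . F F F . F . F . . . . → 7 faults.
A − B = 9 − 7 = 2.

2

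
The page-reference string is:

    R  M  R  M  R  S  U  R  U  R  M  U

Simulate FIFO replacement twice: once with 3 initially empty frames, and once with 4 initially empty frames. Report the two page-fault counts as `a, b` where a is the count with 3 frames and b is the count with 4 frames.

6, 4

3 frames: F F . . . F F F . . F . → 6 faults.
4 frames: F F . . . F F . . . . . → 4 faults.
4 < 6: adding a frame reduced faults, as is typical.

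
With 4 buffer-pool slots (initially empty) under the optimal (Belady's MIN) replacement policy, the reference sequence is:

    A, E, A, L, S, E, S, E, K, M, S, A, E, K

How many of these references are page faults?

A → miss, frames [A]
E → miss, frames [A, E]
A → hit
L → miss, frames [A, E, L]
S → miss, frames [A, E, L, S]
E → hit
S → hit
E → hit
K → miss, evict L, frames [A, E, S, K]
M → miss, evict K, frames [A, E, S, M]
S → hit
A → hit
E → hit
K → miss, evict M, frames [A, E, S, K]
Page faults: 7.

7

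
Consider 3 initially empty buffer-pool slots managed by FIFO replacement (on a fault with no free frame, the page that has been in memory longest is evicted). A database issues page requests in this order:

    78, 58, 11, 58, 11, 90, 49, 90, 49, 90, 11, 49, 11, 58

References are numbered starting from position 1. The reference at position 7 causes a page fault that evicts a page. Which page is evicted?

58

pos 1: 78 → miss, frames {78}
pos 2: 58 → miss, frames {78,58}
pos 3: 11 → miss, frames {78,58,11}
pos 4: 58 → hit
pos 5: 11 → hit
pos 6: 90 → miss, evict 78, frames {58,11,90}
pos 7: 49 → miss, evict 58, frames {11,90,49}
At position 7, page 58 is evicted.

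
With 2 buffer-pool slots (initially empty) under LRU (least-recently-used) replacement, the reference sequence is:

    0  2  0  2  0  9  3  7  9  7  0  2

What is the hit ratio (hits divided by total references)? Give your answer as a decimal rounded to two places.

0.33

0 → fault, frames {0}
2 → fault, frames {0,2}
0 → hit
2 → hit
0 → hit
9 → fault, evict 2, frames {0,9}
3 → fault, evict 0, frames {9,3}
7 → fault, evict 9, frames {3,7}
9 → fault, evict 3, frames {7,9}
7 → hit
0 → fault, evict 9, frames {7,0}
2 → fault, evict 7, frames {0,2}
Hits: 4 of 12 references → 4/12 = 0.3333.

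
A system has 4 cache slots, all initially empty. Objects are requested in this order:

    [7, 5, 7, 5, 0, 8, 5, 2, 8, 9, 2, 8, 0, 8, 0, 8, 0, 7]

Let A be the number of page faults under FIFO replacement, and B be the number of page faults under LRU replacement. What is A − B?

-1

Under FIFO: F F . . F F . F . F . . . . . . . F → 7 faults.
Under LRU: F F . . F F . F . F . . F . . . . F → 8 faults.
A − B = 7 − 8 = -1.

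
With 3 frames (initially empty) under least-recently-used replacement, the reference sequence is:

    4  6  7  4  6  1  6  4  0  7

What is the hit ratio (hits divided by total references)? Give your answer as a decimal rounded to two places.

0.40

4 → fault, frames [4]
6 → fault, frames [4, 6]
7 → fault, frames [4, 6, 7]
4 → hit
6 → hit
1 → fault, evict 7, frames [4, 6, 1]
6 → hit
4 → hit
0 → fault, evict 1, frames [6, 4, 0]
7 → fault, evict 6, frames [4, 0, 7]
Hits: 4 of 10 references → 4/10 = 0.4000.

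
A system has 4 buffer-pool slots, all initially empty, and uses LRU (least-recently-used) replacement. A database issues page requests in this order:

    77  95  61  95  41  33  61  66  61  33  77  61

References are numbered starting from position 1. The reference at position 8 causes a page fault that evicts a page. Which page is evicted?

pos 1: 77: fault, frames (77)
pos 2: 95: fault, frames (77 95)
pos 3: 61: fault, frames (77 95 61)
pos 4: 95: hit
pos 5: 41: fault, frames (77 61 95 41)
pos 6: 33: fault, evict 77, frames (61 95 41 33)
pos 7: 61: hit
pos 8: 66: fault, evict 95, frames (41 33 61 66)
At position 8, page 95 is evicted.

95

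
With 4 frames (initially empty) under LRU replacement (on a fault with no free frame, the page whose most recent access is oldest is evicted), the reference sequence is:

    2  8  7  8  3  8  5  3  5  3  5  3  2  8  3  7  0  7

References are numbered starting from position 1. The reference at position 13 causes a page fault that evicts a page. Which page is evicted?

7

pos 1: 2 → fault, frames {2}
pos 2: 8 → fault, frames {2,8}
pos 3: 7 → fault, frames {2,8,7}
pos 4: 8 → hit
pos 5: 3 → fault, frames {2,7,8,3}
pos 6: 8 → hit
pos 7: 5 → fault, evict 2, frames {7,3,8,5}
pos 8: 3 → hit
pos 9: 5 → hit
pos 10: 3 → hit
pos 11: 5 → hit
pos 12: 3 → hit
pos 13: 2 → fault, evict 7, frames {8,5,3,2}
At position 13, page 7 is evicted.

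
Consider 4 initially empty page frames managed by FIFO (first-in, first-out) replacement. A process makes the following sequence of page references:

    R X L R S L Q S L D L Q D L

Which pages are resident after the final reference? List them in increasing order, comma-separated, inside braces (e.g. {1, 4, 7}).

{D, L, Q, S}

R: fault, frames {R}
X: fault, frames {R,X}
L: fault, frames {R,X,L}
R: hit
S: fault, frames {R,X,L,S}
L: hit
Q: fault, evict R, frames {X,L,S,Q}
S: hit
L: hit
D: fault, evict X, frames {L,S,Q,D}
L: hit
Q: hit
D: hit
L: hit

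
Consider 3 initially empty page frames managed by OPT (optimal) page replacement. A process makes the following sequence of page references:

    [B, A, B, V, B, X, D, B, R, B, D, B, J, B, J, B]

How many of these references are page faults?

B: miss, frames (B)
A: miss, frames (B A)
B: hit
V: miss, frames (B A V)
B: hit
X: miss, evict V, frames (B A X)
D: miss, evict X, frames (B A D)
B: hit
R: miss, evict A, frames (B D R)
B: hit
D: hit
B: hit
J: miss, evict R, frames (B D J)
B: hit
J: hit
B: hit
Page faults: 7.

7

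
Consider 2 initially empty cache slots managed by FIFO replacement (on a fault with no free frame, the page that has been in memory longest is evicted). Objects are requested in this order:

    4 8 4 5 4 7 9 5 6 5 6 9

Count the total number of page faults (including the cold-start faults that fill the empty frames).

9

4 → miss, frames [4]
8 → miss, frames [4, 8]
4 → hit
5 → miss, evict 4, frames [8, 5]
4 → miss, evict 8, frames [5, 4]
7 → miss, evict 5, frames [4, 7]
9 → miss, evict 4, frames [7, 9]
5 → miss, evict 7, frames [9, 5]
6 → miss, evict 9, frames [5, 6]
5 → hit
6 → hit
9 → miss, evict 5, frames [6, 9]
Page faults: 9.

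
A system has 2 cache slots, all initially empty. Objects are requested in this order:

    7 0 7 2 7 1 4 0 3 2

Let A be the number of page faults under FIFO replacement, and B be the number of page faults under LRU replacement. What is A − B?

Under FIFO: F F . F F F F F F F → 9 faults.
Under LRU: F F . F . F F F F F → 8 faults.
A − B = 9 − 8 = 1.

1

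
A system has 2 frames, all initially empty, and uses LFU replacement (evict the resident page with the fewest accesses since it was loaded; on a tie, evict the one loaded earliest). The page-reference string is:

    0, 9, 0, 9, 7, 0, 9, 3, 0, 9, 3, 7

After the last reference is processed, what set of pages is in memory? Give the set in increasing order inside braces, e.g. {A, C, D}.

0 → miss, frames {0}
9 → miss, frames {0,9}
0 → hit
9 → hit
7 → miss, evict 0, frames {9,7}
0 → miss, evict 7, frames {9,0}
9 → hit
3 → miss, evict 0, frames {9,3}
0 → miss, evict 3, frames {9,0}
9 → hit
3 → miss, evict 0, frames {9,3}
7 → miss, evict 3, frames {9,7}

{7, 9}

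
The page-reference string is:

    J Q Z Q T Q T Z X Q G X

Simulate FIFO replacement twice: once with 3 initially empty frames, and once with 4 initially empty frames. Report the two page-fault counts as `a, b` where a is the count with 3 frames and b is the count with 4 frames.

3 frames: F F F . F . . . F F F . → 7 faults.
4 frames: F F F . F . . . F . F . → 6 faults.
6 < 7: adding a frame reduced faults, as is typical.

7, 6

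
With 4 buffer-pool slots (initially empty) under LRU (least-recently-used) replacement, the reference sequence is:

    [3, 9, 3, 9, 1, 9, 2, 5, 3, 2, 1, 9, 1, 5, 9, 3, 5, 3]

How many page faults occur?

3 -> fault, frames [3]
9 -> fault, frames [3, 9]
3 -> hit
9 -> hit
1 -> fault, frames [3, 9, 1]
9 -> hit
2 -> fault, frames [3, 1, 9, 2]
5 -> fault, evict 3, frames [1, 9, 2, 5]
3 -> fault, evict 1, frames [9, 2, 5, 3]
2 -> hit
1 -> fault, evict 9, frames [5, 3, 2, 1]
9 -> fault, evict 5, frames [3, 2, 1, 9]
1 -> hit
5 -> fault, evict 3, frames [2, 9, 1, 5]
9 -> hit
3 -> fault, evict 2, frames [1, 5, 9, 3]
5 -> hit
3 -> hit
Page faults: 10.

10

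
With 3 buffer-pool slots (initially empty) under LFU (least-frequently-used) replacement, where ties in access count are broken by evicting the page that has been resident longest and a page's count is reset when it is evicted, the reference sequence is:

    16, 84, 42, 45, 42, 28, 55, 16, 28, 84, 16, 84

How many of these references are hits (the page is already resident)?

2

16 -> fault, frames {16}
84 -> fault, frames {16,84}
42 -> fault, frames {16,84,42}
45 -> fault, evict 16, frames {84,42,45}
42 -> hit
28 -> fault, evict 84, frames {42,45,28}
55 -> fault, evict 45, frames {42,28,55}
16 -> fault, evict 28, frames {42,55,16}
28 -> fault, evict 55, frames {42,16,28}
84 -> fault, evict 16, frames {42,28,84}
16 -> fault, evict 28, frames {42,84,16}
84 -> hit
Hits: 2.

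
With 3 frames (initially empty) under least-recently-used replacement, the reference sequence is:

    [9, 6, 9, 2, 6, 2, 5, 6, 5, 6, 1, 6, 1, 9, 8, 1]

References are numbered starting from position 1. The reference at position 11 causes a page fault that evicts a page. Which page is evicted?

2

pos 1: 9 -> miss, frames (9)
pos 2: 6 -> miss, frames (9 6)
pos 3: 9 -> hit
pos 4: 2 -> miss, frames (6 9 2)
pos 5: 6 -> hit
pos 6: 2 -> hit
pos 7: 5 -> miss, evict 9, frames (6 2 5)
pos 8: 6 -> hit
pos 9: 5 -> hit
pos 10: 6 -> hit
pos 11: 1 -> miss, evict 2, frames (5 6 1)
At position 11, page 2 is evicted.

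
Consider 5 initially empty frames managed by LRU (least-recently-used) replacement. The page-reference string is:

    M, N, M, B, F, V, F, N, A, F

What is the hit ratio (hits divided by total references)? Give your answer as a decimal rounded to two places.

0.40

M → fault, frames (M)
N → fault, frames (M N)
M → hit
B → fault, frames (N M B)
F → fault, frames (N M B F)
V → fault, frames (N M B F V)
F → hit
N → hit
A → fault, evict M, frames (B V F N A)
F → hit
Hits: 4 of 10 references → 4/10 = 0.4000.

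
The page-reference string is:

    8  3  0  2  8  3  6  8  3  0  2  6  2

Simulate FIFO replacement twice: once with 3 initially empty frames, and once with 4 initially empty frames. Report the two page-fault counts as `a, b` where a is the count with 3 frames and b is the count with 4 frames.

9, 10

3 frames: F F F F F F F . . F F . . → 9 faults.
4 frames: F F F F . . F F F F F F . → 10 faults.
10 > 9: adding a frame increased faults — Belady's anomaly.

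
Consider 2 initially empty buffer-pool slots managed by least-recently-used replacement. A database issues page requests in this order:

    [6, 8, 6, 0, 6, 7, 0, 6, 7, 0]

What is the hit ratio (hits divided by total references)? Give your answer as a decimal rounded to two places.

6: miss, frames {6}
8: miss, frames {6,8}
6: hit
0: miss, evict 8, frames {6,0}
6: hit
7: miss, evict 0, frames {6,7}
0: miss, evict 6, frames {7,0}
6: miss, evict 7, frames {0,6}
7: miss, evict 0, frames {6,7}
0: miss, evict 6, frames {7,0}
Hits: 2 of 10 references → 2/10 = 0.2000.

0.20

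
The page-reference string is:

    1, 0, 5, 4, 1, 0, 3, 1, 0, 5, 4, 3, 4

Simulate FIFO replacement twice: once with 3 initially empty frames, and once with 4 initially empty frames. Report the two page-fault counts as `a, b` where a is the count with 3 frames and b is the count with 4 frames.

9, 10

3 frames: F F F F F F F . . F F . . → 9 faults.
4 frames: F F F F . . F F F F F F . → 10 faults.
10 > 9: adding a frame increased faults — Belady's anomaly.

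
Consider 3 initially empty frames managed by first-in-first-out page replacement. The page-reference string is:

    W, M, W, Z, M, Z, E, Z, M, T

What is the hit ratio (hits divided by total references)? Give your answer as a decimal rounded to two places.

0.50

W → miss, frames (W)
M → miss, frames (W M)
W → hit
Z → miss, frames (W M Z)
M → hit
Z → hit
E → miss, evict W, frames (M Z E)
Z → hit
M → hit
T → miss, evict M, frames (Z E T)
Hits: 5 of 10 references → 5/10 = 0.5000.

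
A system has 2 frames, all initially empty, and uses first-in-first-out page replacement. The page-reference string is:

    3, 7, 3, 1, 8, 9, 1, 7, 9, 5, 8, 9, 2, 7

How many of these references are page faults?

3 → miss, frames [3]
7 → miss, frames [3, 7]
3 → hit
1 → miss, evict 3, frames [7, 1]
8 → miss, evict 7, frames [1, 8]
9 → miss, evict 1, frames [8, 9]
1 → miss, evict 8, frames [9, 1]
7 → miss, evict 9, frames [1, 7]
9 → miss, evict 1, frames [7, 9]
5 → miss, evict 7, frames [9, 5]
8 → miss, evict 9, frames [5, 8]
9 → miss, evict 5, frames [8, 9]
2 → miss, evict 8, frames [9, 2]
7 → miss, evict 9, frames [2, 7]
Page faults: 13.

13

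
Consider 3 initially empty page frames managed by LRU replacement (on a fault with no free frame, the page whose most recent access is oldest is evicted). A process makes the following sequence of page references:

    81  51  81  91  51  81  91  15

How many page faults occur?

81 -> fault, frames {81}
51 -> fault, frames {81,51}
81 -> hit
91 -> fault, frames {51,81,91}
51 -> hit
81 -> hit
91 -> hit
15 -> fault, evict 51, frames {81,91,15}
Page faults: 4.

4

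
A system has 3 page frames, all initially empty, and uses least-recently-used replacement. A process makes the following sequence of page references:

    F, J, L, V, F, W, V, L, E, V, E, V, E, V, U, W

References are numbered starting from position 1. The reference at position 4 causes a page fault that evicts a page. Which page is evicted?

pos 1: F → miss, frames [F]
pos 2: J → miss, frames [F, J]
pos 3: L → miss, frames [F, J, L]
pos 4: V → miss, evict F, frames [J, L, V]
At position 4, page F is evicted.

F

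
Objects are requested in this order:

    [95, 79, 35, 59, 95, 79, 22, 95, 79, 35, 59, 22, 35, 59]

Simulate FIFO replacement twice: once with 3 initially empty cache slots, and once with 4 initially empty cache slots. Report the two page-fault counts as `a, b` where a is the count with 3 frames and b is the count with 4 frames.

3 frames: F F F F F F F . . F F . . . → 9 faults.
4 frames: F F F F . . F F F F F F . . → 10 faults.
10 > 9: adding a frame increased faults — Belady's anomaly.

9, 10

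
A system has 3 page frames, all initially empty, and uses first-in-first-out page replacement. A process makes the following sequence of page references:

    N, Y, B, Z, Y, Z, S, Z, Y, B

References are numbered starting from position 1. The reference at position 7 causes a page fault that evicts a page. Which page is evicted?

Y

pos 1: N -> fault, frames {N}
pos 2: Y -> fault, frames {N,Y}
pos 3: B -> fault, frames {N,Y,B}
pos 4: Z -> fault, evict N, frames {Y,B,Z}
pos 5: Y -> hit
pos 6: Z -> hit
pos 7: S -> fault, evict Y, frames {B,Z,S}
At position 7, page Y is evicted.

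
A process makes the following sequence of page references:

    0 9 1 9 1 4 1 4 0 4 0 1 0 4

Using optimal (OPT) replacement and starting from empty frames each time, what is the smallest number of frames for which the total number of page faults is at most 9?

2

f=1: 14 faults
f=2: 7 faults
f=3: 4 faults
f=4: 4 faults
Smallest f with faults ≤ 9 is 2.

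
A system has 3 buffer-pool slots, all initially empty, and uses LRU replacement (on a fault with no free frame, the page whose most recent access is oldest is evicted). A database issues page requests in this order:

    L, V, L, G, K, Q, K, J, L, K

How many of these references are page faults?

7

L -> fault, frames {L}
V -> fault, frames {L,V}
L -> hit
G -> fault, frames {V,L,G}
K -> fault, evict V, frames {L,G,K}
Q -> fault, evict L, frames {G,K,Q}
K -> hit
J -> fault, evict G, frames {Q,K,J}
L -> fault, evict Q, frames {K,J,L}
K -> hit
Page faults: 7.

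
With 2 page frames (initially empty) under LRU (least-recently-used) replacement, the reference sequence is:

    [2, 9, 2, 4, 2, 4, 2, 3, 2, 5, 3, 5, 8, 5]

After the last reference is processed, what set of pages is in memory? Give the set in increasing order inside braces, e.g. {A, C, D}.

2 -> fault, frames (2)
9 -> fault, frames (2 9)
2 -> hit
4 -> fault, evict 9, frames (2 4)
2 -> hit
4 -> hit
2 -> hit
3 -> fault, evict 4, frames (2 3)
2 -> hit
5 -> fault, evict 3, frames (2 5)
3 -> fault, evict 2, frames (5 3)
5 -> hit
8 -> fault, evict 3, frames (5 8)
5 -> hit

{5, 8}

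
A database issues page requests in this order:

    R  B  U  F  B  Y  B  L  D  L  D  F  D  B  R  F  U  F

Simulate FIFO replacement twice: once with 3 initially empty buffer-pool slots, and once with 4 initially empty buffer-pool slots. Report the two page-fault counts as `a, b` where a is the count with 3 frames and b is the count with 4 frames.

3 frames: F F F F . F F F F . . F . F F . F F → 13 faults.
4 frames: F F F F . F . F F . . . . F F F F . → 11 faults.
11 < 13: adding a frame reduced faults, as is typical.

13, 11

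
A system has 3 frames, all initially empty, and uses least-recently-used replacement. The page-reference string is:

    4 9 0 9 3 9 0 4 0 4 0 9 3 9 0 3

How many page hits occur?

4: miss, frames {4}
9: miss, frames {4,9}
0: miss, frames {4,9,0}
9: hit
3: miss, evict 4, frames {0,9,3}
9: hit
0: hit
4: miss, evict 3, frames {9,0,4}
0: hit
4: hit
0: hit
9: hit
3: miss, evict 4, frames {0,9,3}
9: hit
0: hit
3: hit
Hits: 10.

10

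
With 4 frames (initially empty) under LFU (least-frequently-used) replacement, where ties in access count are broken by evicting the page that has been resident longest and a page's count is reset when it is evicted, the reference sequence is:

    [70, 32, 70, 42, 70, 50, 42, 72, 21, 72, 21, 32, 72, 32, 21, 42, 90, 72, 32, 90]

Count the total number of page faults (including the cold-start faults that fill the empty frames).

11

70: miss, frames (70)
32: miss, frames (70 32)
70: hit
42: miss, frames (70 32 42)
70: hit
50: miss, frames (70 32 42 50)
42: hit
72: miss, evict 32, frames (70 42 50 72)
21: miss, evict 50, frames (70 42 72 21)
72: hit
21: hit
32: miss, evict 42, frames (70 72 21 32)
72: hit
32: hit
21: hit
42: miss, evict 32, frames (70 72 21 42)
90: miss, evict 42, frames (70 72 21 90)
72: hit
32: miss, evict 90, frames (70 72 21 32)
90: miss, evict 32, frames (70 72 21 90)
Page faults: 11.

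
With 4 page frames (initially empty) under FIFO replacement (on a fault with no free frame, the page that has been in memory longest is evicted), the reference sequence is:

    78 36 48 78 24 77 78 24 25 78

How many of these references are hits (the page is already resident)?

78 → fault, frames (78)
36 → fault, frames (78 36)
48 → fault, frames (78 36 48)
78 → hit
24 → fault, frames (78 36 48 24)
77 → fault, evict 78, frames (36 48 24 77)
78 → fault, evict 36, frames (48 24 77 78)
24 → hit
25 → fault, evict 48, frames (24 77 78 25)
78 → hit
Hits: 3.

3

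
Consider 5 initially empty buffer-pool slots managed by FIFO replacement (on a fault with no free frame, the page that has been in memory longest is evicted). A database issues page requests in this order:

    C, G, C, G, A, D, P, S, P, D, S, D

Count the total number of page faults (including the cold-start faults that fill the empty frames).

C → miss, frames {C}
G → miss, frames {C,G}
C → hit
G → hit
A → miss, frames {C,G,A}
D → miss, frames {C,G,A,D}
P → miss, frames {C,G,A,D,P}
S → miss, evict C, frames {G,A,D,P,S}
P → hit
D → hit
S → hit
D → hit
Page faults: 6.

6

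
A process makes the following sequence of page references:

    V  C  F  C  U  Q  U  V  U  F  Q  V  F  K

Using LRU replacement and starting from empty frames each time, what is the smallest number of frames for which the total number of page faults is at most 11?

f=1: 14 faults
f=2: 11 faults
f=3: 10 faults
f=4: 8 faults
f=5: 6 faults
f=6: 6 faults
Smallest f with faults ≤ 11 is 2.

2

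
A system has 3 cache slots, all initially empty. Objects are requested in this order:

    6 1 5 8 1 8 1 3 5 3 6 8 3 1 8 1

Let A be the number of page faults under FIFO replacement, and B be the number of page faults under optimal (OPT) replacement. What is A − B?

1

Under FIFO: F F F F . . . F . . F . . F F . → 8 faults.
Under OPT: F F F F . . . F . . F . . F . . → 7 faults.
A − B = 8 − 7 = 1.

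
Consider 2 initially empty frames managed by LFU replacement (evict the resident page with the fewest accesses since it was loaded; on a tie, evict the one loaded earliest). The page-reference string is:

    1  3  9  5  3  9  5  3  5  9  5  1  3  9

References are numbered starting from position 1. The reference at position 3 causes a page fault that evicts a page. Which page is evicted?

1

pos 1: 1 → miss, frames {1}
pos 2: 3 → miss, frames {1,3}
pos 3: 9 → miss, evict 1, frames {3,9}
At position 3, page 1 is evicted.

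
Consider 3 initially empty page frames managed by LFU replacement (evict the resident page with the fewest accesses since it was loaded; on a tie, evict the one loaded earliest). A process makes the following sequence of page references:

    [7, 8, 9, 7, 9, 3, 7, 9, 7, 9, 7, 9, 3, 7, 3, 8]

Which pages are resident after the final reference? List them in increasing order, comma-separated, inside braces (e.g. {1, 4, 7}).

7 → miss, frames [7]
8 → miss, frames [7, 8]
9 → miss, frames [7, 8, 9]
7 → hit
9 → hit
3 → miss, evict 8, frames [7, 9, 3]
7 → hit
9 → hit
7 → hit
9 → hit
7 → hit
9 → hit
3 → hit
7 → hit
3 → hit
8 → miss, evict 3, frames [7, 9, 8]

{7, 8, 9}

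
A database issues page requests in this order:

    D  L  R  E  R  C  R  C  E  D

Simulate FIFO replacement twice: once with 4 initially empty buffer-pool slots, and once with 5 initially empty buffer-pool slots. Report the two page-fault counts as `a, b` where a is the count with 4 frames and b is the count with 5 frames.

4 frames: F F F F . F . . . F → 6 faults.
5 frames: F F F F . F . . . . → 5 faults.
5 < 6: adding a frame reduced faults, as is typical.

6, 5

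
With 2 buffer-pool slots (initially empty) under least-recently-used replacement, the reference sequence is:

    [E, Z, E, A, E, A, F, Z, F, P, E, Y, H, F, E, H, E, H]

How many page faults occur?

E → fault, frames {E}
Z → fault, frames {E,Z}
E → hit
A → fault, evict Z, frames {E,A}
E → hit
A → hit
F → fault, evict E, frames {A,F}
Z → fault, evict A, frames {F,Z}
F → hit
P → fault, evict Z, frames {F,P}
E → fault, evict F, frames {P,E}
Y → fault, evict P, frames {E,Y}
H → fault, evict E, frames {Y,H}
F → fault, evict Y, frames {H,F}
E → fault, evict H, frames {F,E}
H → fault, evict F, frames {E,H}
E → hit
H → hit
Page faults: 12.

12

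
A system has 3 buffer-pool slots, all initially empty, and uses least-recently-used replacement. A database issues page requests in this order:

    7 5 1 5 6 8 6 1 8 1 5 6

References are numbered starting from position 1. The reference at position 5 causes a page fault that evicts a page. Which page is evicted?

7

pos 1: 7 → miss, frames (7)
pos 2: 5 → miss, frames (7 5)
pos 3: 1 → miss, frames (7 5 1)
pos 4: 5 → hit
pos 5: 6 → miss, evict 7, frames (1 5 6)
At position 5, page 7 is evicted.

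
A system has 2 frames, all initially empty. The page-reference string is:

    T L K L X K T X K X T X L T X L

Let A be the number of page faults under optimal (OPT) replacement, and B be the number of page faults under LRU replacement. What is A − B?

-4

Under OPT: F F F . F . F . F . F . F . F . → 9 faults.
Under LRU: F F F . F F F F F . F . F F F F → 13 faults.
A − B = 9 − 13 = -4.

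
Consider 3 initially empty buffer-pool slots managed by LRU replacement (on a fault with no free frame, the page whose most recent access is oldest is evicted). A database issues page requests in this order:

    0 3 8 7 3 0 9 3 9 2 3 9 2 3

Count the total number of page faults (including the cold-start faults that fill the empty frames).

7

0 -> fault, frames (0)
3 -> fault, frames (0 3)
8 -> fault, frames (0 3 8)
7 -> fault, evict 0, frames (3 8 7)
3 -> hit
0 -> fault, evict 8, frames (7 3 0)
9 -> fault, evict 7, frames (3 0 9)
3 -> hit
9 -> hit
2 -> fault, evict 0, frames (3 9 2)
3 -> hit
9 -> hit
2 -> hit
3 -> hit
Page faults: 7.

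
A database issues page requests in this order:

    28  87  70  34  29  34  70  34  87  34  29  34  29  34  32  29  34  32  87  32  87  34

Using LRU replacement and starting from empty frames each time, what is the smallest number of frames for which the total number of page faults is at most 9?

f=1: 22 faults
f=2: 14 faults
f=3: 9 faults
f=4: 6 faults
f=5: 6 faults
f=6: 6 faults
Smallest f with faults ≤ 9 is 3.

3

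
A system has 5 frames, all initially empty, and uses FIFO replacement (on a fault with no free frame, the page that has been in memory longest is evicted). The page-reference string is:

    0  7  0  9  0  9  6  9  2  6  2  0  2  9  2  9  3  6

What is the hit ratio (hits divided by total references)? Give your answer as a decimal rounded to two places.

0: fault, frames (0)
7: fault, frames (0 7)
0: hit
9: fault, frames (0 7 9)
0: hit
9: hit
6: fault, frames (0 7 9 6)
9: hit
2: fault, frames (0 7 9 6 2)
6: hit
2: hit
0: hit
2: hit
9: hit
2: hit
9: hit
3: fault, evict 0, frames (7 9 6 2 3)
6: hit
Hits: 12 of 18 references → 12/18 = 0.6667.

0.67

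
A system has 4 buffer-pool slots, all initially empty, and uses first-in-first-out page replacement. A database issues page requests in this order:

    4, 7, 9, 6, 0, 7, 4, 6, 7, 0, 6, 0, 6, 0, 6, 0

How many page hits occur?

4: miss, frames [4]
7: miss, frames [4, 7]
9: miss, frames [4, 7, 9]
6: miss, frames [4, 7, 9, 6]
0: miss, evict 4, frames [7, 9, 6, 0]
7: hit
4: miss, evict 7, frames [9, 6, 0, 4]
6: hit
7: miss, evict 9, frames [6, 0, 4, 7]
0: hit
6: hit
0: hit
6: hit
0: hit
6: hit
0: hit
Hits: 9.

9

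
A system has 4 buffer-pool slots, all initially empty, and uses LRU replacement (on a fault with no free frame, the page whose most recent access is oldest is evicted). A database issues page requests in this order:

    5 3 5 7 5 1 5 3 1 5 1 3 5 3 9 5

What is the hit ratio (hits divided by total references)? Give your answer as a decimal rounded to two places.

5: fault, frames [5]
3: fault, frames [5, 3]
5: hit
7: fault, frames [3, 5, 7]
5: hit
1: fault, frames [3, 7, 5, 1]
5: hit
3: hit
1: hit
5: hit
1: hit
3: hit
5: hit
3: hit
9: fault, evict 7, frames [1, 5, 3, 9]
5: hit
Hits: 11 of 16 references → 11/16 = 0.6875.

0.69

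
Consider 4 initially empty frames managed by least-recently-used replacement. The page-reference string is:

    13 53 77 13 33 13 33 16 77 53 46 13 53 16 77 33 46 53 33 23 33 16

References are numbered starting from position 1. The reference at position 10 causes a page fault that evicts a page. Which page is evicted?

pos 1: 13 -> miss, frames (13)
pos 2: 53 -> miss, frames (13 53)
pos 3: 77 -> miss, frames (13 53 77)
pos 4: 13 -> hit
pos 5: 33 -> miss, frames (53 77 13 33)
pos 6: 13 -> hit
pos 7: 33 -> hit
pos 8: 16 -> miss, evict 53, frames (77 13 33 16)
pos 9: 77 -> hit
pos 10: 53 -> miss, evict 13, frames (33 16 77 53)
At position 10, page 13 is evicted.

13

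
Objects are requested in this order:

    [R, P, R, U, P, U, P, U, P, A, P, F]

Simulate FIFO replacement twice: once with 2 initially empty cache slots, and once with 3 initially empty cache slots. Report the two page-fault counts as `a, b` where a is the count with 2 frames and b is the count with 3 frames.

2 frames: F F . F . . . . . F F F → 6 faults.
3 frames: F F . F . . . . . F . F → 5 faults.
5 < 6: adding a frame reduced faults, as is typical.

6, 5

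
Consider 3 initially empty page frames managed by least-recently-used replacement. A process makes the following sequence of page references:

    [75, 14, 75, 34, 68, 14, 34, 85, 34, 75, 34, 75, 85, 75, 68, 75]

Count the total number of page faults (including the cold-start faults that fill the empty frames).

8

75: miss, frames (75)
14: miss, frames (75 14)
75: hit
34: miss, frames (14 75 34)
68: miss, evict 14, frames (75 34 68)
14: miss, evict 75, frames (34 68 14)
34: hit
85: miss, evict 68, frames (14 34 85)
34: hit
75: miss, evict 14, frames (85 34 75)
34: hit
75: hit
85: hit
75: hit
68: miss, evict 34, frames (85 75 68)
75: hit
Page faults: 8.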